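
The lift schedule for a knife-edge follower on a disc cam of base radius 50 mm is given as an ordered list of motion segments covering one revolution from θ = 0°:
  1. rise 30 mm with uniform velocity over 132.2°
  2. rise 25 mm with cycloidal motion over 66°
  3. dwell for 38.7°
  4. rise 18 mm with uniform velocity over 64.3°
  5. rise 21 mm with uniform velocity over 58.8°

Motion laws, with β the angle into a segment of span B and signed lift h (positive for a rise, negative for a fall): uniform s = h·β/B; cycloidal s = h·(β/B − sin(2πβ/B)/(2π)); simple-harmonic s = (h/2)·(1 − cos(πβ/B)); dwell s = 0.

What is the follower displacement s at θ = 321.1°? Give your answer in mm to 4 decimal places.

seg 1 [0°–132.2°] uniform, h=30: full span → s += 30 → s = 30.0000
seg 2 [132.2°–198.2°] cycloidal, h=25: full span → s += 25 → s = 55.0000
seg 3 [198.2°–236.9°] dwell: s stays 55.0000
seg 4 [236.9°–301.2°] uniform, h=18: full span → s += 18 → s = 73.0000
seg 5 [301.2°–360°] uniform, h=21: θ=321.1° here. β=19.9, B=58.8. 21·19.9/58.8 = 7.1071 → s = 80.1071

80.1071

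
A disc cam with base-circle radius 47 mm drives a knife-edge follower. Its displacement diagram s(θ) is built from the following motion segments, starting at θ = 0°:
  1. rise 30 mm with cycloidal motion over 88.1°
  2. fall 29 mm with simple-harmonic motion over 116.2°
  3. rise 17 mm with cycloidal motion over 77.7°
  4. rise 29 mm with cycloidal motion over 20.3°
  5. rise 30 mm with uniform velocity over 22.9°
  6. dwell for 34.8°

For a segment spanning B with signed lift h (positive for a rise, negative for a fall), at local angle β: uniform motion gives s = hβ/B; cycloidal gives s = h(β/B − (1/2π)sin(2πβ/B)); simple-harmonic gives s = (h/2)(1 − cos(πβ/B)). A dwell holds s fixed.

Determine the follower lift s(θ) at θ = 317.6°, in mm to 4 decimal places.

seg 1 [0°–88.1°] cycloidal, h=30: full span → s += 30 → s = 30.0000
seg 2 [88.1°–204.3°] simple-harmonic, h=-29: full span → s += -29 → s = 1.0000
seg 3 [204.3°–282°] cycloidal, h=17: full span → s += 17 → s = 18.0000
seg 4 [282°–302.3°] cycloidal, h=29: full span → s += 29 → s = 47.0000
seg 5 [302.3°–325.2°] uniform, h=30: θ=317.6° here. β=15.3, B=22.9. 30·15.3/22.9 = 20.0437 → s = 67.0437

67.0437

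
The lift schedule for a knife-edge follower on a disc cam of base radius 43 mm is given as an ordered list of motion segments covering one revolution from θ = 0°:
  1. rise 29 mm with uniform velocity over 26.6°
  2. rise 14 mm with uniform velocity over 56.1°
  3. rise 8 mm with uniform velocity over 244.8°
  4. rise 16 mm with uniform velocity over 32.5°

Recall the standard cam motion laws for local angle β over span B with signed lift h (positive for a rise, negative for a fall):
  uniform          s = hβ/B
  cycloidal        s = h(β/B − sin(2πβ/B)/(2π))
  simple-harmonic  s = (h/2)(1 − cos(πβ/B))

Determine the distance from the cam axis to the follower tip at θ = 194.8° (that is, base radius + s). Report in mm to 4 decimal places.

seg 1 [0°–26.6°] uniform, h=29: full span → s += 29 → s = 29.0000
seg 2 [26.6°–82.7°] uniform, h=14: full span → s += 14 → s = 43.0000
seg 3 [82.7°–327.5°] uniform, h=8: θ=194.8° here. β=112.1, B=244.8. 8·112.1/244.8 = 3.6634 → s = 46.6634
radial distance = base radius + s = 43 + 46.6634 = 89.6634

89.6634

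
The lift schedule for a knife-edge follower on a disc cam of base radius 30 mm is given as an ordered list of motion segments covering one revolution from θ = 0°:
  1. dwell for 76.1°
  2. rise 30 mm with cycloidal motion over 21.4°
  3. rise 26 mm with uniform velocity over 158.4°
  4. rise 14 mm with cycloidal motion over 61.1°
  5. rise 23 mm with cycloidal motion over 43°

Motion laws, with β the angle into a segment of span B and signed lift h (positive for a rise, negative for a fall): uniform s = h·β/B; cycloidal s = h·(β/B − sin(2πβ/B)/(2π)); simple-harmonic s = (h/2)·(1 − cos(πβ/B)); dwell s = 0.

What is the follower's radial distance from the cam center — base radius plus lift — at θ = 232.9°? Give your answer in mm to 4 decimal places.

seg 1 [0°–76.1°] dwell: s stays 0.0000
seg 2 [76.1°–97.5°] cycloidal, h=30: full span → s += 30 → s = 30.0000
seg 3 [97.5°–255.9°] uniform, h=26: θ=232.9° here. β=135.4, B=158.4. 26·135.4/158.4 = 22.2247 → s = 52.2247
radial distance = base radius + s = 30 + 52.2247 = 82.2247

82.2247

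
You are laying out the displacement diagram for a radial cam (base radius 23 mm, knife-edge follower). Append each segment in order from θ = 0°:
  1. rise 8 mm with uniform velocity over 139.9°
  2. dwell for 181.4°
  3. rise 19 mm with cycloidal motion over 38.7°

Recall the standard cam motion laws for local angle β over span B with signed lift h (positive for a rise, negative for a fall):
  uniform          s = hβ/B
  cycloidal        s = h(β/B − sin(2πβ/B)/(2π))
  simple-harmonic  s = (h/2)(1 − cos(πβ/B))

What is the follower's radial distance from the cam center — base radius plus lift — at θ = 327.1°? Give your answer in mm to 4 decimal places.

seg 1 [0°–139.9°] uniform, h=8: full span → s += 8 → s = 8.0000
seg 2 [139.9°–321.3°] dwell: s stays 8.0000
seg 3 [321.3°–360°] cycloidal, h=19: θ=327.1° here. β=5.8, B=38.7. 19·(0.1499 − sin(2π·0.1499)/(2π)) = 0.4026 → s = 8.4026
radial distance = base radius + s = 23 + 8.4026 = 31.4026

31.4026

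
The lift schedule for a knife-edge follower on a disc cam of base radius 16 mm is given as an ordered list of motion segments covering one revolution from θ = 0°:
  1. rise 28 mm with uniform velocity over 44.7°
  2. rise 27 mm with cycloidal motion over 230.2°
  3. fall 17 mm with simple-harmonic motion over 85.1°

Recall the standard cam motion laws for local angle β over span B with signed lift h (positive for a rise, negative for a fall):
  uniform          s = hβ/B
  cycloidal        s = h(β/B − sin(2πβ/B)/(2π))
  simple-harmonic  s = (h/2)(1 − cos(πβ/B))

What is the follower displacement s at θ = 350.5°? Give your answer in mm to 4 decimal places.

seg 1 [0°–44.7°] uniform, h=28: full span → s += 28 → s = 28.0000
seg 2 [44.7°–274.9°] cycloidal, h=27: full span → s += 27 → s = 55.0000
seg 3 [274.9°–360°] simple-harmonic, h=-17: θ=350.5° here. β=75.6, B=85.1. -17/2·(1 − cos(π·0.8884)) = -16.4826 → s = 38.5174

38.5174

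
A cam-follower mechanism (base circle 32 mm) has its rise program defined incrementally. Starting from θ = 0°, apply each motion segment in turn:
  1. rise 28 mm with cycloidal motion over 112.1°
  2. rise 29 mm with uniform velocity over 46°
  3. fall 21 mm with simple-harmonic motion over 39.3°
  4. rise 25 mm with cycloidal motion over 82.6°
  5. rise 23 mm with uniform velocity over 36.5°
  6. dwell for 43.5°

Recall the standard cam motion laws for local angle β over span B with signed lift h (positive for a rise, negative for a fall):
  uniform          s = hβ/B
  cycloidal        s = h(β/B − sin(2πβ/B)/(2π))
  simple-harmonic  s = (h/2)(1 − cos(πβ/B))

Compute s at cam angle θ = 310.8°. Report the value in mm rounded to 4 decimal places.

seg 1 [0°–112.1°] cycloidal, h=28: full span → s += 28 → s = 28.0000
seg 2 [112.1°–158.1°] uniform, h=29: full span → s += 29 → s = 57.0000
seg 3 [158.1°–197.4°] simple-harmonic, h=-21: full span → s += -21 → s = 36.0000
seg 4 [197.4°–280°] cycloidal, h=25: full span → s += 25 → s = 61.0000
seg 5 [280°–316.5°] uniform, h=23: θ=310.8° here. β=30.8, B=36.5. 23·30.8/36.5 = 19.4082 → s = 80.4082

80.4082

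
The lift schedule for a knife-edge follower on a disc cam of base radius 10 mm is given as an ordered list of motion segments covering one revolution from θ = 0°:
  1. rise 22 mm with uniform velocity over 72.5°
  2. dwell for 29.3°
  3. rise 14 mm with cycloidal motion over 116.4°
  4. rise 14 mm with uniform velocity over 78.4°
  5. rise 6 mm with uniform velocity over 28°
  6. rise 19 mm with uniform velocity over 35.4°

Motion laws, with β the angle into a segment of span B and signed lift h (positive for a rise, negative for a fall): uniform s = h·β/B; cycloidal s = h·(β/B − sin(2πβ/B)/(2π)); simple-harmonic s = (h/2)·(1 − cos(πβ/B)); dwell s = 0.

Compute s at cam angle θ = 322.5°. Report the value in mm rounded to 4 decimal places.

seg 1 [0°–72.5°] uniform, h=22: full span → s += 22 → s = 22.0000
seg 2 [72.5°–101.8°] dwell: s stays 22.0000
seg 3 [101.8°–218.2°] cycloidal, h=14: full span → s += 14 → s = 36.0000
seg 4 [218.2°–296.6°] uniform, h=14: full span → s += 14 → s = 50.0000
seg 5 [296.6°–324.6°] uniform, h=6: θ=322.5° here. β=25.9, B=28. 6·25.9/28 = 5.5500 → s = 55.5500

55.5500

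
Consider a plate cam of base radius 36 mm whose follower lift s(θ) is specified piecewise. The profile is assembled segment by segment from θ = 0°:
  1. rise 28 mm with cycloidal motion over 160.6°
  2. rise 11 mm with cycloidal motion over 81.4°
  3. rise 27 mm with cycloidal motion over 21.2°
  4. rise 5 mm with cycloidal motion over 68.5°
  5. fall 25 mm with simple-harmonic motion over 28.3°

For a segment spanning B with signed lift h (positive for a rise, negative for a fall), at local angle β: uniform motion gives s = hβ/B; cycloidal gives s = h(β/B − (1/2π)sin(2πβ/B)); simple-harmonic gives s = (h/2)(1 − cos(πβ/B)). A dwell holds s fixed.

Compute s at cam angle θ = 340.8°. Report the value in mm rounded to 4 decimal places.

seg 1 [0°–160.6°] cycloidal, h=28: full span → s += 28 → s = 28.0000
seg 2 [160.6°–242°] cycloidal, h=11: full span → s += 11 → s = 39.0000
seg 3 [242°–263.2°] cycloidal, h=27: full span → s += 27 → s = 66.0000
seg 4 [263.2°–331.7°] cycloidal, h=5: full span → s += 5 → s = 71.0000
seg 5 [331.7°–360°] simple-harmonic, h=-25: θ=340.8° here. β=9.1, B=28.3. -25/2·(1 − cos(π·0.3216)) = -5.8538 → s = 65.1462

65.1462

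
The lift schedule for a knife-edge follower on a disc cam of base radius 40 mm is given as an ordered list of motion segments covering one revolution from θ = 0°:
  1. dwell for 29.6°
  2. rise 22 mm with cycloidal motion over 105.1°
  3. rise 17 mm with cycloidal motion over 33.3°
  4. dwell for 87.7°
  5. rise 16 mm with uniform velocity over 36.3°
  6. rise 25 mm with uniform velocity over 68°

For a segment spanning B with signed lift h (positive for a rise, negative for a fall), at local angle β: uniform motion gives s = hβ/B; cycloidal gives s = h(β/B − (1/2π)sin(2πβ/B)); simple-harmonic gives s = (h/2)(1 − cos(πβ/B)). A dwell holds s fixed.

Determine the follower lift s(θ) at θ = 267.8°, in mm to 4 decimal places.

seg 1 [0°–29.6°] dwell: s stays 0.0000
seg 2 [29.6°–134.7°] cycloidal, h=22: full span → s += 22 → s = 22.0000
seg 3 [134.7°–168°] cycloidal, h=17: full span → s += 17 → s = 39.0000
seg 4 [168°–255.7°] dwell: s stays 39.0000
seg 5 [255.7°–292°] uniform, h=16: θ=267.8° here. β=12.1, B=36.3. 16·12.1/36.3 = 5.3333 → s = 44.3333

44.3333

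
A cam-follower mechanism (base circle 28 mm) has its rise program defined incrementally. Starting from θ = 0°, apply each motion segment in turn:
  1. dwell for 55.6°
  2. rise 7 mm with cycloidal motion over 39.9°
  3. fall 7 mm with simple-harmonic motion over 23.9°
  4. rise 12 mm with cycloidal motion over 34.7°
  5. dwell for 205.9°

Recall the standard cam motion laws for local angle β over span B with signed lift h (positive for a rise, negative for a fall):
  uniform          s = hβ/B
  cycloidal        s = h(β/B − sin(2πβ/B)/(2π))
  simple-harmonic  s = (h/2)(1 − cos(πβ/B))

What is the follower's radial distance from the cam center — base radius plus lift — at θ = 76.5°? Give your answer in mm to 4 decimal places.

seg 1 [0°–55.6°] dwell: s stays 0.0000
seg 2 [55.6°–95.5°] cycloidal, h=7: θ=76.5° here. β=20.9, B=39.9. 7·(0.5238 − sin(2π·0.5238)/(2π)) = 3.8327 → s = 3.8327
radial distance = base radius + s = 28 + 3.8327 = 31.8327

31.8327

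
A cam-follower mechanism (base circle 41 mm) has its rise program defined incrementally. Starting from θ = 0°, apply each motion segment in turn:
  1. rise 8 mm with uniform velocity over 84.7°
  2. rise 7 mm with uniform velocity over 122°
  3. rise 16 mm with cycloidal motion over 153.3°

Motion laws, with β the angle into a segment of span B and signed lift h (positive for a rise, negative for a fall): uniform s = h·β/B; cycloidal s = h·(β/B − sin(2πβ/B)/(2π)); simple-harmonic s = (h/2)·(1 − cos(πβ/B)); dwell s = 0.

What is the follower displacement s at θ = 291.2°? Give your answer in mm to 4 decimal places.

seg 1 [0°–84.7°] uniform, h=8: full span → s += 8 → s = 8.0000
seg 2 [84.7°–206.7°] uniform, h=7: full span → s += 7 → s = 15.0000
seg 3 [206.7°–360°] cycloidal, h=16: θ=291.2° here. β=84.5, B=153.3. 16·(0.5512 − sin(2π·0.5512)/(2π)) = 9.6246 → s = 24.6246

24.6246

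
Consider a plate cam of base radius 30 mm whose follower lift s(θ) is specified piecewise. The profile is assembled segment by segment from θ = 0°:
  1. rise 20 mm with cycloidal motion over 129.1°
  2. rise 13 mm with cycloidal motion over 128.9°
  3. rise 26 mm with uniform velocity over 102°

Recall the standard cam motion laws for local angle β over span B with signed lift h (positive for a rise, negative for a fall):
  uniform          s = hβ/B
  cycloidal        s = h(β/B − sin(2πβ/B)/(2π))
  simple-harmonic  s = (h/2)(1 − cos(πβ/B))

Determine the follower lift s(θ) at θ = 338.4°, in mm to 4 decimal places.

seg 1 [0°–129.1°] cycloidal, h=20: full span → s += 20 → s = 20.0000
seg 2 [129.1°–258°] cycloidal, h=13: full span → s += 13 → s = 33.0000
seg 3 [258°–360°] uniform, h=26: θ=338.4° here. β=80.4, B=102. 26·80.4/102 = 20.4941 → s = 53.4941

53.4941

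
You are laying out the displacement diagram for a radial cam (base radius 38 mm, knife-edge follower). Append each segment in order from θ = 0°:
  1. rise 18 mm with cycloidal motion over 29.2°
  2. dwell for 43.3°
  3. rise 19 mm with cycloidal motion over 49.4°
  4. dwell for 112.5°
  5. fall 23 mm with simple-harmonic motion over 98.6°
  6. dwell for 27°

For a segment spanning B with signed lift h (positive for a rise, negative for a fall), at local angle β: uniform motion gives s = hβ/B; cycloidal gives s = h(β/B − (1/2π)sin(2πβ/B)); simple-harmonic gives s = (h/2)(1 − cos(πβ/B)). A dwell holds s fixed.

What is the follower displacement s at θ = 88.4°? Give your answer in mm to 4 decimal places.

seg 1 [0°–29.2°] cycloidal, h=18: full span → s += 18 → s = 18.0000
seg 2 [29.2°–72.5°] dwell: s stays 18.0000
seg 3 [72.5°–121.9°] cycloidal, h=19: θ=88.4° here. β=15.9, B=49.4. 19·(0.3219 − sin(2π·0.3219)/(2π)) = 3.3945 → s = 21.3945

21.3945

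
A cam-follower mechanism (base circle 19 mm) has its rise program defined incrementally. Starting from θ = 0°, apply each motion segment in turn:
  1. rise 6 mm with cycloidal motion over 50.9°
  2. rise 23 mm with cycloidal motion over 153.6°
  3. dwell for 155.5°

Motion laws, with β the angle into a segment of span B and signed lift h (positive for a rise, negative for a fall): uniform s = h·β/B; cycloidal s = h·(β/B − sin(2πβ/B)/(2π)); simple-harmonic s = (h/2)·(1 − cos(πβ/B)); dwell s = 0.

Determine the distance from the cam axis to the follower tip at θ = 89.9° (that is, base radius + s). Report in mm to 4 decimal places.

seg 1 [0°–50.9°] cycloidal, h=6: full span → s += 6 → s = 6.0000
seg 2 [50.9°–204.5°] cycloidal, h=23: θ=89.9° here. β=39, B=153.6. 23·(0.2539 − sin(2π·0.2539)/(2π)) = 2.1804 → s = 8.1804
radial distance = base radius + s = 19 + 8.1804 = 27.1804

27.1804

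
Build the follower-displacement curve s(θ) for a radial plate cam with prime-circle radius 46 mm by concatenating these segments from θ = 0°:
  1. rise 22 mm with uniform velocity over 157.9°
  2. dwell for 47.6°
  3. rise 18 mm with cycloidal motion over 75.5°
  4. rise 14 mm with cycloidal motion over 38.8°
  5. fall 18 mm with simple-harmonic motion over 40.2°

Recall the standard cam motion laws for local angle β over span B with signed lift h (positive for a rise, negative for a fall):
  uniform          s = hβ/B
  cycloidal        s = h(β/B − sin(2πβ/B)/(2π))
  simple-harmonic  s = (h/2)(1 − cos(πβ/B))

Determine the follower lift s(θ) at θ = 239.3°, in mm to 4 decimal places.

seg 1 [0°–157.9°] uniform, h=22: full span → s += 22 → s = 22.0000
seg 2 [157.9°–205.5°] dwell: s stays 22.0000
seg 3 [205.5°–281°] cycloidal, h=18: θ=239.3° here. β=33.8, B=75.5. 18·(0.4477 − sin(2π·0.4477)/(2π)) = 7.1334 → s = 29.1334

29.1334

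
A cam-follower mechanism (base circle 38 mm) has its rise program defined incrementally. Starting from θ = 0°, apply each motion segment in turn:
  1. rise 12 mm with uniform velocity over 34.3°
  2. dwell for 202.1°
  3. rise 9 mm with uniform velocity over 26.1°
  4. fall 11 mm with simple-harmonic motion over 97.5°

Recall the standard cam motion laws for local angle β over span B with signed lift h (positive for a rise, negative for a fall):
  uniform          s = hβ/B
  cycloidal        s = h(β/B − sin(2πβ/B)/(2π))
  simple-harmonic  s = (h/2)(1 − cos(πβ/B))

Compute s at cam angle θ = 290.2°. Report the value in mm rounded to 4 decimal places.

seg 1 [0°–34.3°] uniform, h=12: full span → s += 12 → s = 12.0000
seg 2 [34.3°–236.4°] dwell: s stays 12.0000
seg 3 [236.4°–262.5°] uniform, h=9: full span → s += 9 → s = 21.0000
seg 4 [262.5°–360°] simple-harmonic, h=-11: θ=290.2° here. β=27.7, B=97.5. -11/2·(1 − cos(π·0.2841)) = -2.0491 → s = 18.9509

18.9509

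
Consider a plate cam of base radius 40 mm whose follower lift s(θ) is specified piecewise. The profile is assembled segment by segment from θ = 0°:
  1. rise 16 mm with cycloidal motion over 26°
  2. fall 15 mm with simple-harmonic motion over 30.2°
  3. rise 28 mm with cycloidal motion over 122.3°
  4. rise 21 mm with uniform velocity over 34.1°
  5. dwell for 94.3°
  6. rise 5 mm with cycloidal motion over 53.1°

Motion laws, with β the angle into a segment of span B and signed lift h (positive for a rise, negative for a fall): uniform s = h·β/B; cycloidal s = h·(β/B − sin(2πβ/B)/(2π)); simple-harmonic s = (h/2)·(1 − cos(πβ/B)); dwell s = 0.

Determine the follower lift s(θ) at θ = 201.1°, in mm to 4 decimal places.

seg 1 [0°–26°] cycloidal, h=16: full span → s += 16 → s = 16.0000
seg 2 [26°–56.2°] simple-harmonic, h=-15: full span → s += -15 → s = 1.0000
seg 3 [56.2°–178.5°] cycloidal, h=28: full span → s += 28 → s = 29.0000
seg 4 [178.5°–212.6°] uniform, h=21: θ=201.1° here. β=22.6, B=34.1. 21·22.6/34.1 = 13.9179 → s = 42.9179

42.9179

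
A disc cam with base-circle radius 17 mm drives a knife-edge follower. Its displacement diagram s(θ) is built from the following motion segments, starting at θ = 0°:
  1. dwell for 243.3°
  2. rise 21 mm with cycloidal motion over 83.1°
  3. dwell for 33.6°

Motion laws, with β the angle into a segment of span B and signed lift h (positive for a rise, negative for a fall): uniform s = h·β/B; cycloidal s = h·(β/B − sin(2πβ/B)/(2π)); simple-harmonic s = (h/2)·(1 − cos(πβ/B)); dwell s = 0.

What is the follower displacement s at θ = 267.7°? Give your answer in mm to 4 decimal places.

seg 1 [0°–243.3°] dwell: s stays 0.0000
seg 2 [243.3°–326.4°] cycloidal, h=21: θ=267.7° here. β=24.4, B=83.1. 21·(0.2936 − sin(2π·0.2936)/(2π)) = 2.9486 → s = 2.9486

2.9486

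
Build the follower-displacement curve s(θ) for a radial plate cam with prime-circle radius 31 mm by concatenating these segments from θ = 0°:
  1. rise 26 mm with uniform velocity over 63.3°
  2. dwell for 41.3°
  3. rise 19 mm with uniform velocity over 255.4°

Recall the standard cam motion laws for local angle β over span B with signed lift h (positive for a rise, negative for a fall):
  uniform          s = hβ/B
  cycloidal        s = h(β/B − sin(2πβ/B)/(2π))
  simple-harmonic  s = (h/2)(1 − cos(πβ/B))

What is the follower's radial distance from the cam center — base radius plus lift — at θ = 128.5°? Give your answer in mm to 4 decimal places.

seg 1 [0°–63.3°] uniform, h=26: full span → s += 26 → s = 26.0000
seg 2 [63.3°–104.6°] dwell: s stays 26.0000
seg 3 [104.6°–360°] uniform, h=19: θ=128.5° here. β=23.9, B=255.4. 19·23.9/255.4 = 1.7780 → s = 27.7780
radial distance = base radius + s = 31 + 27.7780 = 58.7780

58.7780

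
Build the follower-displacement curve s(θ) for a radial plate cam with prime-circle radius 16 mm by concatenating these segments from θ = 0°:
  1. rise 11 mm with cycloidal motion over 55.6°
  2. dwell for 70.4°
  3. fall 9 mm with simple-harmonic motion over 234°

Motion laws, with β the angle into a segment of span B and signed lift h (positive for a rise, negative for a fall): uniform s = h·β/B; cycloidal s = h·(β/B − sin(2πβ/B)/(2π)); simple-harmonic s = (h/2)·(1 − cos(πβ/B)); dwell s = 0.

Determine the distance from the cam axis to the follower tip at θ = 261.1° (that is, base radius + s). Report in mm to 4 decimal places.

seg 1 [0°–55.6°] cycloidal, h=11: full span → s += 11 → s = 11.0000
seg 2 [55.6°–126°] dwell: s stays 11.0000
seg 3 [126°–360°] simple-harmonic, h=-9: θ=261.1° here. β=135.1, B=234. -9/2·(1 − cos(π·0.5774)) = -5.5828 → s = 5.4172
radial distance = base radius + s = 16 + 5.4172 = 21.4172

21.4172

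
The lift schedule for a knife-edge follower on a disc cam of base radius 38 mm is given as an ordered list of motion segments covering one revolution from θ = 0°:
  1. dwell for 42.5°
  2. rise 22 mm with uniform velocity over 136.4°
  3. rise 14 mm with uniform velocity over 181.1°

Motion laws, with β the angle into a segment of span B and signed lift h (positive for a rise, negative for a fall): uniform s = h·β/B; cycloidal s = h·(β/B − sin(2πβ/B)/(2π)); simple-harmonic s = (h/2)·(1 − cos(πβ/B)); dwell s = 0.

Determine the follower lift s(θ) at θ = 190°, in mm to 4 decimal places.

seg 1 [0°–42.5°] dwell: s stays 0.0000
seg 2 [42.5°–178.9°] uniform, h=22: full span → s += 22 → s = 22.0000
seg 3 [178.9°–360°] uniform, h=14: θ=190° here. β=11.1, B=181.1. 14·11.1/181.1 = 0.8581 → s = 22.8581

22.8581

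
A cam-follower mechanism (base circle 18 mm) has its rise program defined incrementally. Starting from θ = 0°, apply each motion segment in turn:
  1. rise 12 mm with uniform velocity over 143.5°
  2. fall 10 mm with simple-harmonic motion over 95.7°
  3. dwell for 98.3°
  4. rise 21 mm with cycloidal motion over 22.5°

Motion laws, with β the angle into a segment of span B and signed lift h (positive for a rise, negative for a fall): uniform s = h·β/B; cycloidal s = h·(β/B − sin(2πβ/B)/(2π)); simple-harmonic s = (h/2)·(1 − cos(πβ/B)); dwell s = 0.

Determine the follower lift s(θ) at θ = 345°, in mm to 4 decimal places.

seg 1 [0°–143.5°] uniform, h=12: full span → s += 12 → s = 12.0000
seg 2 [143.5°–239.2°] simple-harmonic, h=-10: full span → s += -10 → s = 2.0000
seg 3 [239.2°–337.5°] dwell: s stays 2.0000
seg 4 [337.5°–360°] cycloidal, h=21: θ=345° here. β=7.5, B=22.5. 21·(0.3333 − sin(2π·0.3333)/(2π)) = 4.1055 → s = 6.1055

6.1055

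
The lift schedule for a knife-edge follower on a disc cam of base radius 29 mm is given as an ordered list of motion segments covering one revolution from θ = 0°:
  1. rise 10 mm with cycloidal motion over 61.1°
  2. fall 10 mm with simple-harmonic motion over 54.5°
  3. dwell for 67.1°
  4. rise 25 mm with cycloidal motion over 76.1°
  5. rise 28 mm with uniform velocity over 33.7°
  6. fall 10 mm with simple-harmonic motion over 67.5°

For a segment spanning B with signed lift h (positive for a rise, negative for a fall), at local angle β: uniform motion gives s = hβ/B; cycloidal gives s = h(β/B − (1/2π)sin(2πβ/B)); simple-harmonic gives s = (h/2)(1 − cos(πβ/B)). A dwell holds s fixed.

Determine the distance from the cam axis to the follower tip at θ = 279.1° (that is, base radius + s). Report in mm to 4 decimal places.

seg 1 [0°–61.1°] cycloidal, h=10: full span → s += 10 → s = 10.0000
seg 2 [61.1°–115.6°] simple-harmonic, h=-10: full span → s += -10 → s = 0.0000
seg 3 [115.6°–182.7°] dwell: s stays 0.0000
seg 4 [182.7°–258.8°] cycloidal, h=25: full span → s += 25 → s = 25.0000
seg 5 [258.8°–292.5°] uniform, h=28: θ=279.1° here. β=20.3, B=33.7. 28·20.3/33.7 = 16.8665 → s = 41.8665
radial distance = base radius + s = 29 + 41.8665 = 70.8665

70.8665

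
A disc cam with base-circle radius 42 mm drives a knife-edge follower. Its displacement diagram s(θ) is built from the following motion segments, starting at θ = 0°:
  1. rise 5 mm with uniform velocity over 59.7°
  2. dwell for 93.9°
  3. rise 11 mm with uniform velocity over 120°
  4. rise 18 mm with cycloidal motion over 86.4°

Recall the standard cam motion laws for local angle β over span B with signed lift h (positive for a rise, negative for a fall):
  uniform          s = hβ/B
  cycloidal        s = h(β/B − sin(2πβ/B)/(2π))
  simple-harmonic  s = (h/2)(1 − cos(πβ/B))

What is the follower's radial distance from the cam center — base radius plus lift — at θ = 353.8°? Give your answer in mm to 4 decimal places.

seg 1 [0°–59.7°] uniform, h=5: full span → s += 5 → s = 5.0000
seg 2 [59.7°–153.6°] dwell: s stays 5.0000
seg 3 [153.6°–273.6°] uniform, h=11: full span → s += 11 → s = 16.0000
seg 4 [273.6°–360°] cycloidal, h=18: θ=353.8° here. β=80.2, B=86.4. 18·(0.9282 − sin(2π·0.9282)/(2π)) = 17.9567 → s = 33.9567
radial distance = base radius + s = 42 + 33.9567 = 75.9567

75.9567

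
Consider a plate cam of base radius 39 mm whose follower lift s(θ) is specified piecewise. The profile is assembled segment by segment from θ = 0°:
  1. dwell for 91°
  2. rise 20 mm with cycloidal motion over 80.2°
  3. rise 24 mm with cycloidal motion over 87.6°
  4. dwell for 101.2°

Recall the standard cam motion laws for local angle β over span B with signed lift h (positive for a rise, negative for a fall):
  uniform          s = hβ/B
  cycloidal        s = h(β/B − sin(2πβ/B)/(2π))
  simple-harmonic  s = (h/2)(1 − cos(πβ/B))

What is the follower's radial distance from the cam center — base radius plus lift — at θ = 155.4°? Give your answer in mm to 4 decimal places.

seg 1 [0°–91°] dwell: s stays 0.0000
seg 2 [91°–171.2°] cycloidal, h=20: θ=155.4° here. β=64.4, B=80.2. 20·(0.8030 − sin(2π·0.8030)/(2π)) = 19.0681 → s = 19.0681
radial distance = base radius + s = 39 + 19.0681 = 58.0681

58.0681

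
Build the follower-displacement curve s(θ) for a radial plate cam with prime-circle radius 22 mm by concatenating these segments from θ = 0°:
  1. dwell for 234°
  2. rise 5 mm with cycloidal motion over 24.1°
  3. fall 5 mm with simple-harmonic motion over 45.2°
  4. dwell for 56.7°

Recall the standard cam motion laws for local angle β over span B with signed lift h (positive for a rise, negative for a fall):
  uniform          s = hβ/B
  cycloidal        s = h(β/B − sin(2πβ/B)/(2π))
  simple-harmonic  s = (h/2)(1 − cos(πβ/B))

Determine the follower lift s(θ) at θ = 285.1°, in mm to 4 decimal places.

seg 1 [0°–234°] dwell: s stays 0.0000
seg 2 [234°–258.1°] cycloidal, h=5: full span → s += 5 → s = 5.0000
seg 3 [258.1°–303.3°] simple-harmonic, h=-5: θ=285.1° here. β=27, B=45.2. -5/2·(1 − cos(π·0.5973)) = -3.2527 → s = 1.7473

1.7473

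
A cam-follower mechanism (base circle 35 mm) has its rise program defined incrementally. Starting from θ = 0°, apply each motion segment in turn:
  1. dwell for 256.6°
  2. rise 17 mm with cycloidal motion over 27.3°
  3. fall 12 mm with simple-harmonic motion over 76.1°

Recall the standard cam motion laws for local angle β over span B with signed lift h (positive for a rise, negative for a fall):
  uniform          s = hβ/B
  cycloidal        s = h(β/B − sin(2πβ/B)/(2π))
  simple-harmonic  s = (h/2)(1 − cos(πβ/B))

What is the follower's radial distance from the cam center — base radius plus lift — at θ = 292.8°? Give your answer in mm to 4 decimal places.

seg 1 [0°–256.6°] dwell: s stays 0.0000
seg 2 [256.6°–283.9°] cycloidal, h=17: full span → s += 17 → s = 17.0000
seg 3 [283.9°–360°] simple-harmonic, h=-12: θ=292.8° here. β=8.9, B=76.1. -12/2·(1 − cos(π·0.1170)) = -0.4004 → s = 16.5996
radial distance = base radius + s = 35 + 16.5996 = 51.5996

51.5996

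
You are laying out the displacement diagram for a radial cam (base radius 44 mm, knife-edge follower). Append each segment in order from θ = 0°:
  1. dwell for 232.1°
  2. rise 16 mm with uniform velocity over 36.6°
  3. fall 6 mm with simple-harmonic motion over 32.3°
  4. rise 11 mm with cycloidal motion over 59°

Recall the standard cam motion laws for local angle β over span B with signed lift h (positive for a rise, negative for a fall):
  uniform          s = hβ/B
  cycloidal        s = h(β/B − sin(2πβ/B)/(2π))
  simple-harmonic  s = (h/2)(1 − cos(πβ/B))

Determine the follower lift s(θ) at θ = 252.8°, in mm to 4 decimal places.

seg 1 [0°–232.1°] dwell: s stays 0.0000
seg 2 [232.1°–268.7°] uniform, h=16: θ=252.8° here. β=20.7, B=36.6. 16·20.7/36.6 = 9.0492 → s = 9.0492

9.0492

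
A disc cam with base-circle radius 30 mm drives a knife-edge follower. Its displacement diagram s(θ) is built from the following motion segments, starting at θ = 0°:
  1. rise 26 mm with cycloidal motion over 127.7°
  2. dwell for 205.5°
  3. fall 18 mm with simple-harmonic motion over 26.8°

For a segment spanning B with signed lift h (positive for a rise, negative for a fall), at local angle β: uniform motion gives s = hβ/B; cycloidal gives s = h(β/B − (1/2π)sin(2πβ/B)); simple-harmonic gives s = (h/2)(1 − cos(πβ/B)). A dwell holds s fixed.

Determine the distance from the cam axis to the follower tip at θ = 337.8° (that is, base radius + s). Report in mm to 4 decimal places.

seg 1 [0°–127.7°] cycloidal, h=26: full span → s += 26 → s = 26.0000
seg 2 [127.7°–333.2°] dwell: s stays 26.0000
seg 3 [333.2°–360°] simple-harmonic, h=-18: θ=337.8° here. β=4.6, B=26.8. -18/2·(1 − cos(π·0.1716)) = -1.2771 → s = 24.7229
radial distance = base radius + s = 30 + 24.7229 = 54.7229

54.7229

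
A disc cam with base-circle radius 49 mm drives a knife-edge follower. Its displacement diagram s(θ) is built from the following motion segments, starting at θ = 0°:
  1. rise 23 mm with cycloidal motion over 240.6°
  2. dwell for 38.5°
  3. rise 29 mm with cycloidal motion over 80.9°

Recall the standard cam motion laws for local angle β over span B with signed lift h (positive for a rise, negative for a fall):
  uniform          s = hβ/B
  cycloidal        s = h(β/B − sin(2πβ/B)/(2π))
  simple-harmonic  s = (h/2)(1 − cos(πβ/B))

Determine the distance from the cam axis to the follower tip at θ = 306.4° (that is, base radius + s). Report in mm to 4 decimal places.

seg 1 [0°–240.6°] cycloidal, h=23: full span → s += 23 → s = 23.0000
seg 2 [240.6°–279.1°] dwell: s stays 23.0000
seg 3 [279.1°–360°] cycloidal, h=29: θ=306.4° here. β=27.3, B=80.9. 29·(0.3375 − sin(2π·0.3375)/(2π)) = 5.8501 → s = 28.8501
radial distance = base radius + s = 49 + 28.8501 = 77.8501

77.8501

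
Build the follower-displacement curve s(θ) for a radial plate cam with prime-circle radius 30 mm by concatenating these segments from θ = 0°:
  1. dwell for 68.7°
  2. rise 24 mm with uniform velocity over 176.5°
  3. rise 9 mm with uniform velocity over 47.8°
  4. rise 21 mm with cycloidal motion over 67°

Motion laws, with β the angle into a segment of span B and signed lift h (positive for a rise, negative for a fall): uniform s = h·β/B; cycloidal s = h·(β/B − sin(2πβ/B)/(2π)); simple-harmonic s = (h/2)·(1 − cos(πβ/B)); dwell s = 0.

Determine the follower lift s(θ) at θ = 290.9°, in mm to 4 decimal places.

seg 1 [0°–68.7°] dwell: s stays 0.0000
seg 2 [68.7°–245.2°] uniform, h=24: full span → s += 24 → s = 24.0000
seg 3 [245.2°–293°] uniform, h=9: θ=290.9° here. β=45.7, B=47.8. 9·45.7/47.8 = 8.6046 → s = 32.6046

32.6046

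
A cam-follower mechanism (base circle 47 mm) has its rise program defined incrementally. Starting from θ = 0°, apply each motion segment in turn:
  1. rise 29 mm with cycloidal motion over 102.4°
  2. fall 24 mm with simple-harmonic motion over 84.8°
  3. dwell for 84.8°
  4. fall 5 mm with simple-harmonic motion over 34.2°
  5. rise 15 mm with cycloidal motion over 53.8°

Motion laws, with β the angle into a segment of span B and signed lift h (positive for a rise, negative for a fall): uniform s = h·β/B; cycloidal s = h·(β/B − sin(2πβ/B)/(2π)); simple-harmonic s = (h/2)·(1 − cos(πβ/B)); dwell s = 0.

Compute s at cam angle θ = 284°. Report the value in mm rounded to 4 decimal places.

seg 1 [0°–102.4°] cycloidal, h=29: full span → s += 29 → s = 29.0000
seg 2 [102.4°–187.2°] simple-harmonic, h=-24: full span → s += -24 → s = 5.0000
seg 3 [187.2°–272°] dwell: s stays 5.0000
seg 4 [272°–306.2°] simple-harmonic, h=-5: θ=284° here. β=12, B=34.2. -5/2·(1 − cos(π·0.3509)) = -1.3712 → s = 3.6288

3.6288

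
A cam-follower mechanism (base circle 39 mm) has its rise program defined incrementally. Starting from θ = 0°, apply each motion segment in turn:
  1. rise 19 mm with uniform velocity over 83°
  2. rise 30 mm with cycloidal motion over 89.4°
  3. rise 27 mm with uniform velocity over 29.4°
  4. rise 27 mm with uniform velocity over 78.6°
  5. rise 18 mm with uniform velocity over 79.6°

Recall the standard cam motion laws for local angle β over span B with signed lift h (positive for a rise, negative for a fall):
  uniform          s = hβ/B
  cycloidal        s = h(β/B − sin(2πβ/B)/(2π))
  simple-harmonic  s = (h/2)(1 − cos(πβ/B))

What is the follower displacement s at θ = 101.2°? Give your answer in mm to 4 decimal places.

seg 1 [0°–83°] uniform, h=19: full span → s += 19 → s = 19.0000
seg 2 [83°–172.4°] cycloidal, h=30: θ=101.2° here. β=18.2, B=89.4. 30·(0.2036 − sin(2π·0.2036)/(2π)) = 1.5344 → s = 20.5344

20.5344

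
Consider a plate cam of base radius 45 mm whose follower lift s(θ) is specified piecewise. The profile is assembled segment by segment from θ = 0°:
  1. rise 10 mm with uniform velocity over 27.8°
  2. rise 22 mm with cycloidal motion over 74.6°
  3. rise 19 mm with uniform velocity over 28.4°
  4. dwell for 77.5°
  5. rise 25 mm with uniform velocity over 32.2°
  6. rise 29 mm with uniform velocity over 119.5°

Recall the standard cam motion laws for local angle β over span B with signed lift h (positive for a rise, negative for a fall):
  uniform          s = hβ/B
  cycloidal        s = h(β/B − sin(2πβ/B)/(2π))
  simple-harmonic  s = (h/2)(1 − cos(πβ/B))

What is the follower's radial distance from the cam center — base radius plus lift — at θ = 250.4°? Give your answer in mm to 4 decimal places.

seg 1 [0°–27.8°] uniform, h=10: full span → s += 10 → s = 10.0000
seg 2 [27.8°–102.4°] cycloidal, h=22: full span → s += 22 → s = 32.0000
seg 3 [102.4°–130.8°] uniform, h=19: full span → s += 19 → s = 51.0000
seg 4 [130.8°–208.3°] dwell: s stays 51.0000
seg 5 [208.3°–240.5°] uniform, h=25: full span → s += 25 → s = 76.0000
seg 6 [240.5°–360°] uniform, h=29: θ=250.4° here. β=9.9, B=119.5. 29·9.9/119.5 = 2.4025 → s = 78.4025
radial distance = base radius + s = 45 + 78.4025 = 123.4025

123.4025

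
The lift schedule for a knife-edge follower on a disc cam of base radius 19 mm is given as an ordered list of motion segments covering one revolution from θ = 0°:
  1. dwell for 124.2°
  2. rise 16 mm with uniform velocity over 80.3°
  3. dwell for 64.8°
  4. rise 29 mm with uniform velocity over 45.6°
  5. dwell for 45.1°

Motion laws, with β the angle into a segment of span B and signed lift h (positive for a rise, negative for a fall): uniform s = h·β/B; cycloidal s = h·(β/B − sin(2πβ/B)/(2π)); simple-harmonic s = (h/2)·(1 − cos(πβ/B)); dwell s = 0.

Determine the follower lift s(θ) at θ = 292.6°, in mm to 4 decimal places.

seg 1 [0°–124.2°] dwell: s stays 0.0000
seg 2 [124.2°–204.5°] uniform, h=16: full span → s += 16 → s = 16.0000
seg 3 [204.5°–269.3°] dwell: s stays 16.0000
seg 4 [269.3°–314.9°] uniform, h=29: θ=292.6° here. β=23.3, B=45.6. 29·23.3/45.6 = 14.8180 → s = 30.8180

30.8180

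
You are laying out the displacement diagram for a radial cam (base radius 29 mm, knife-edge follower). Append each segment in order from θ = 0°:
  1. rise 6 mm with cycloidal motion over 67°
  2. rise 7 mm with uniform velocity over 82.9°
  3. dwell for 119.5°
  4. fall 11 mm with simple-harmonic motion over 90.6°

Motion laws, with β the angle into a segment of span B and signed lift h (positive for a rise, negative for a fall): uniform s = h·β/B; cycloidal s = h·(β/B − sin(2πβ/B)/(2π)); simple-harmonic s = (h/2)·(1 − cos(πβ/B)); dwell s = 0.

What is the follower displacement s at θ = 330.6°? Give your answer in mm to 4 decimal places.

seg 1 [0°–67°] cycloidal, h=6: full span → s += 6 → s = 6.0000
seg 2 [67°–149.9°] uniform, h=7: full span → s += 7 → s = 13.0000
seg 3 [149.9°–269.4°] dwell: s stays 13.0000
seg 4 [269.4°–360°] simple-harmonic, h=-11: θ=330.6° here. β=61.2, B=90.6. -11/2·(1 − cos(π·0.6755)) = -8.3811 → s = 4.6189

4.6189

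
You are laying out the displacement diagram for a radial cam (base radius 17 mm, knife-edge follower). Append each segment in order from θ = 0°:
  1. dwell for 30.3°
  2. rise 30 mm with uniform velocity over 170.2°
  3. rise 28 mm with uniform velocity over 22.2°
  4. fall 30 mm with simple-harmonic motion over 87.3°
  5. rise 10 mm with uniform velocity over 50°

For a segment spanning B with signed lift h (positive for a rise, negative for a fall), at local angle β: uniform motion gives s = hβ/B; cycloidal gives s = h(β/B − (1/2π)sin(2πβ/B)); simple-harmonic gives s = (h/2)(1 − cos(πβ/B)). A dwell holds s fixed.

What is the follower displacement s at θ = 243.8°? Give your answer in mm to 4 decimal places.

seg 1 [0°–30.3°] dwell: s stays 0.0000
seg 2 [30.3°–200.5°] uniform, h=30: full span → s += 30 → s = 30.0000
seg 3 [200.5°–222.7°] uniform, h=28: full span → s += 28 → s = 58.0000
seg 4 [222.7°–310°] simple-harmonic, h=-30: θ=243.8° here. β=21.1, B=87.3. -30/2·(1 − cos(π·0.2417)) = -4.1203 → s = 53.8797

53.8797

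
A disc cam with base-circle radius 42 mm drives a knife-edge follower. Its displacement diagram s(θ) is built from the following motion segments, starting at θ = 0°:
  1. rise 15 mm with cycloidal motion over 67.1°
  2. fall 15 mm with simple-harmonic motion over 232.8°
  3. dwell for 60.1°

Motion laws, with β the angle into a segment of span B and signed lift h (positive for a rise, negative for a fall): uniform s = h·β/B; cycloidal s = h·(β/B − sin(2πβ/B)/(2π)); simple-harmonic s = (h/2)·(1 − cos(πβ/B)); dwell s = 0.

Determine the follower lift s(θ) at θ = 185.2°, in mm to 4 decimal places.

seg 1 [0°–67.1°] cycloidal, h=15: full span → s += 15 → s = 15.0000
seg 2 [67.1°–299.9°] simple-harmonic, h=-15: θ=185.2° here. β=118.1, B=232.8. -15/2·(1 − cos(π·0.5073)) = -7.6720 → s = 7.3280

7.3280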